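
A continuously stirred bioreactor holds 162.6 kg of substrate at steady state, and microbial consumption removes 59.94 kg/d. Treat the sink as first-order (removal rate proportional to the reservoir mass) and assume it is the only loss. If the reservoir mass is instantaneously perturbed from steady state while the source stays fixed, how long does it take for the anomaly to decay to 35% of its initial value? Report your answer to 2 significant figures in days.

2.8 d

For a linear reservoir the anomaly decays as exp(−t/τ) with τ = M/F = 162.6/59.94 = 2.713 d.
exp(−t/τ) = 0.35 ⇒ t = −τ ln(0.35) = 2.713 × 1.050 = 2.848 d.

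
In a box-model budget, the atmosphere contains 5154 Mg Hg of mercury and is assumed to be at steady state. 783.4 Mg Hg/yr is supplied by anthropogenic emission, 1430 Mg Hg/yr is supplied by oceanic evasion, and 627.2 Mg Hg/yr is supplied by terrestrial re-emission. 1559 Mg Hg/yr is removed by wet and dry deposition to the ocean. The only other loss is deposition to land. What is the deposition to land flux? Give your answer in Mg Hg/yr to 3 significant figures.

1280 Mg Hg/yr

At steady state ΣF_in = ΣF_out.
ΣF_in = 783.4 + 1430 + 627.2 = 2840.6 Mg Hg/yr.
Deposition to land flux = ΣF_in − (1559) = 2840.6 − 1559 = 1282 Mg Hg/yr.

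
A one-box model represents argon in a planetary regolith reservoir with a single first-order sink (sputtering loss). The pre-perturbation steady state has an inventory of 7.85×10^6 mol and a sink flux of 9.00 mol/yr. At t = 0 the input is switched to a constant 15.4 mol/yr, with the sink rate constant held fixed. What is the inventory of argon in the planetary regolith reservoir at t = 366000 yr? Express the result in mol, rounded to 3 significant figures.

9.76×10^6 mol

τ = M₀/F₀ = 7.85×10^6/9.00 = 872200 yr; rate constant k = 1/τ.
New steady state M_∞ = F₁/k = F₁·τ = 15.4 × 872200 = 1.3432×10^7 mol.
M(t) = M_∞ + (M₀ − M_∞)·e^(−t/τ); t/τ = 366000/872200 = 0.4196, so e^(−t/τ) = 0.6573.
M(t) = 1.3432×10^7 − 5.582×10^6 × 0.6573 = 9.7630×10^6 mol.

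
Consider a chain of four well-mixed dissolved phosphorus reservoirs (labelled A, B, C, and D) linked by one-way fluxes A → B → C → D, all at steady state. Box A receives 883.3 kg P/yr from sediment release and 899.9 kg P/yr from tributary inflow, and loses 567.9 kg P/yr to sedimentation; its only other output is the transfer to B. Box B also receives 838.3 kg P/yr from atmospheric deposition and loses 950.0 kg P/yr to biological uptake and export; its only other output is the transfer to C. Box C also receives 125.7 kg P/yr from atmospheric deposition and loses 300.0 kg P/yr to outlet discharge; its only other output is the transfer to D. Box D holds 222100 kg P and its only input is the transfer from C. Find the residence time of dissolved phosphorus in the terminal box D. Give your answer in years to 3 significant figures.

239 yr

Box A: F(A→B) = (883.3 + 899.9) − 567.9 = 1215.3 kg P/yr.
Box B: F(B→C) = (1215.3 + 838.3) − 950.0 = 1103.6 kg P/yr.
Box C: F(C→D) = (1103.6 + 125.7) − 300.0 = 929.30 kg P/yr.
Box D throughput = its input = 929.30 kg P/yr; τ = 222100 / 929.30 = 239.0 yr.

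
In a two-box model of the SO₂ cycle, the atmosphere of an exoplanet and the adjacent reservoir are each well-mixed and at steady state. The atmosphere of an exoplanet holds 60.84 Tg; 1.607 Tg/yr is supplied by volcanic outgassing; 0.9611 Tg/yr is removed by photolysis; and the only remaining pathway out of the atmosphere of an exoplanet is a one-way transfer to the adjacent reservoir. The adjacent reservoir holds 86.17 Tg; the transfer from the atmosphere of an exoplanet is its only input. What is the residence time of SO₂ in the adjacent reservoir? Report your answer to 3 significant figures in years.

Balance the atmosphere of an exoplanet: ΣF_in = 1.6070 Tg/yr.
Transfer to the adjacent reservoir = ΣF_in − (0.9611) = 0.64590 Tg/yr.
At steady state the output of the adjacent reservoir equals its input, 0.64590 Tg/yr.
τ = M / F = 86.17 / 0.64590 = 133.4 yr.

133 yr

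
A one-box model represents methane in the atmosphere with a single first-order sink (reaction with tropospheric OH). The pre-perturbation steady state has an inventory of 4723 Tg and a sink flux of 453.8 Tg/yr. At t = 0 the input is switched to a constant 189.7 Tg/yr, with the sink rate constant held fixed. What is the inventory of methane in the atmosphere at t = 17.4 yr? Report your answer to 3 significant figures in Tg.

τ = M₀/F₀ = 4723/453.8 = 10.41 yr; rate constant k = 1/τ.
New steady state M_∞ = F₁/k = F₁·τ = 189.7 × 10.41 = 1974.3 Tg.
M(t) = M_∞ + (M₀ − M_∞)·e^(−t/τ); t/τ = 17.4/10.41 = 1.672, so e^(−t/τ) = 0.1879.
M(t) = 1974.3 + 2749 × 0.1879 = 2490.8 Tg.

2490 Tg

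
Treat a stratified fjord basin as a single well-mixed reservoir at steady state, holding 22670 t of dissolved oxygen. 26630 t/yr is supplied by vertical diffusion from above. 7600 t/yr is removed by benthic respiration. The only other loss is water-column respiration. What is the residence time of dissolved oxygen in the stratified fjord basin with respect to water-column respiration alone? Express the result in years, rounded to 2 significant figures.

At steady state ΣF_in = ΣF_out.
ΣF_in = 26630 t/yr.
Water-column respiration flux = ΣF_in − (7600) = 26630 − 7600 = 19030 t/yr.
τ = M / F = 22670 / 19030 = 1.191 yr.

1.2 yr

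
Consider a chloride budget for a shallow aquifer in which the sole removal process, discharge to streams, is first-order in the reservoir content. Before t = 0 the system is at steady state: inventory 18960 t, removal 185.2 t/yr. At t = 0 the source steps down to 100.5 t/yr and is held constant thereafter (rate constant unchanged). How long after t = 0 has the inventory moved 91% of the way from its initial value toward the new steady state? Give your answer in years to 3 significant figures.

τ = M₀/F₀ = 18960/185.2 = 102.4 yr.
The remaining gap fraction is e^(−t/τ); 91% covered ⇒ e^(−t/τ) = 0.0900.
t = −τ ln(0.0900) = 102.4 × 2.408 = 246.5 yr.

247 yr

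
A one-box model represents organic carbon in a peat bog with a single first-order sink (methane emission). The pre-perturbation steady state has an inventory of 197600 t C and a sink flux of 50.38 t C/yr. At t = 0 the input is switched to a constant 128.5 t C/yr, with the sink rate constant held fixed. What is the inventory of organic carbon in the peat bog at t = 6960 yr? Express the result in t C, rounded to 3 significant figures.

Residence time τ = M₀/F₀ = 3922 yr. The eventual steady state is M_∞ = M₀·(F₁/F₀) = 197600 × 128.5/50.38 = 504000 t C.
The anomaly ΔM(t) = M(t) − M_∞ decays as ΔM₀·e^(−t/τ) with ΔM₀ = 197600 − 504000 = −306400 t C.
At t = 6960 yr, e^(−t/τ) = e^(−1.775) = 0.1696, so ΔM = −51960 t C and M = 504000 − 51960 = 452050 t C.

452000 t C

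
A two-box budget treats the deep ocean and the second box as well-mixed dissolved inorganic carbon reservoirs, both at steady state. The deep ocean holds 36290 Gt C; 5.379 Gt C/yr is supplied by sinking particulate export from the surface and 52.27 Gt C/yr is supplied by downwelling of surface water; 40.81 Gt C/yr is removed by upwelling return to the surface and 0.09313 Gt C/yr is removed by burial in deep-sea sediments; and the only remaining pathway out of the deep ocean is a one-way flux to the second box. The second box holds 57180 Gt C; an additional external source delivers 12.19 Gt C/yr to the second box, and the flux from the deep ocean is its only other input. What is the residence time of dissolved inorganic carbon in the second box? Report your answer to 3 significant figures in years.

1980 yr

Balance the deep ocean: ΣF_in = 5.379 + 52.27 = 57.649 Gt C/yr.
Flux to the second box = ΣF_in − (40.81 + 0.09313) = 16.746 Gt C/yr.
Total input to the second box = 16.746 + 12.19 = 28.936 Gt C/yr; at steady state this equals its total output.
τ = M / F = 57180 / 28.936 = 1976 yr.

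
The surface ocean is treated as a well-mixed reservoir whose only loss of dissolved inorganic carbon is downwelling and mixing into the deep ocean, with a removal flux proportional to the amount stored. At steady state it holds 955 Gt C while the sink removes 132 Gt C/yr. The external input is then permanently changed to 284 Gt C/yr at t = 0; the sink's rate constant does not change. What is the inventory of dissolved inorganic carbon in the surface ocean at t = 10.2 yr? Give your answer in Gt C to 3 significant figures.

1790 Gt C

τ = M₀/F₀ = 955/132 = 7.235 yr; rate constant k = 1/τ.
New steady state M_∞ = F₁/k = F₁·τ = 284 × 7.235 = 2054.7 Gt C.
M(t) = M_∞ + (M₀ − M_∞)·e^(−t/τ); t/τ = 10.2/7.235 = 1.410, so e^(−t/τ) = 0.2442.
M(t) = 2054.7 − 1100 × 0.2442 = 1786.2 Gt C.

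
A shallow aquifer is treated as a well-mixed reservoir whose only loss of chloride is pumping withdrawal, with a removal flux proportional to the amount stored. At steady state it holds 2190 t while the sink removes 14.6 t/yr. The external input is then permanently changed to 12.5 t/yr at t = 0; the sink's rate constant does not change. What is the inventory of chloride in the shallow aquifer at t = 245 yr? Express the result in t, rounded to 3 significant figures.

1940 t

τ = M₀/F₀ = 2190/14.6 = 150.0 yr; rate constant k = 1/τ.
New steady state M_∞ = F₁/k = F₁·τ = 12.5 × 150.0 = 1875.0 t.
M(t) = M_∞ + (M₀ − M_∞)·e^(−t/τ); t/τ = 245/150.0 = 1.633, so e^(−t/τ) = 0.1953.
M(t) = 1875.0 + 315.0 × 0.1953 = 1936.5 t.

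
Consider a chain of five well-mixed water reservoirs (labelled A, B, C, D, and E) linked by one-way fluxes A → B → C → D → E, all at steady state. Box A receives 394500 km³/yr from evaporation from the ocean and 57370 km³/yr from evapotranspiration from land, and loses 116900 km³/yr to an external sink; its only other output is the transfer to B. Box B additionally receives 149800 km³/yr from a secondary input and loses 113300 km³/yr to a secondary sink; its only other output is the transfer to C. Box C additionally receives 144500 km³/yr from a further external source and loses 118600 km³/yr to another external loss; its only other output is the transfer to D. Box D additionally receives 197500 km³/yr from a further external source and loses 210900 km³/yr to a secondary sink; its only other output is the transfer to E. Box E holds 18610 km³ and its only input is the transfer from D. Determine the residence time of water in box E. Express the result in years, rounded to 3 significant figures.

0.0485 yr

Box A: F(A→B) = (394500 + 57370) − 116900 = 334970 km³/yr.
Box B: F(B→C) = (334970 + 149800) − 113300 = 371470 km³/yr.
Box C: F(C→D) = (371470 + 144500) − 118600 = 397370 km³/yr.
Box D: F(D→E) = (397370 + 197500) − 210900 = 383970 km³/yr.
Box E throughput = its input = 383970 km³/yr; τ = 18610 / 383970 = 0.04847 yr.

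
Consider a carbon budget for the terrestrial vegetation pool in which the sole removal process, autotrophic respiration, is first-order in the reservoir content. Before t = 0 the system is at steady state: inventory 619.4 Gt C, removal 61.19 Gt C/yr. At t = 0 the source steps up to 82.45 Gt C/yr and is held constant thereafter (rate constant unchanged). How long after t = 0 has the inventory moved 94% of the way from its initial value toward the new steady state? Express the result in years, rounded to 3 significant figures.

28.5 yr

τ = M₀/F₀ = 619.4/61.19 = 10.12 yr.
The remaining gap fraction is e^(−t/τ); 94% covered ⇒ e^(−t/τ) = 0.0600.
t = −τ ln(0.0600) = 10.12 × 2.813 = 28.48 yr.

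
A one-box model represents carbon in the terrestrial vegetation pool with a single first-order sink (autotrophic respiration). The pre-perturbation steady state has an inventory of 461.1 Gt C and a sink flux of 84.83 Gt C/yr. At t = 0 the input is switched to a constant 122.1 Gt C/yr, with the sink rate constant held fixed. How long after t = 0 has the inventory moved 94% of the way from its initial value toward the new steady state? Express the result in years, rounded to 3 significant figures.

15.3 yr

τ = M₀/F₀ = 461.1/84.83 = 5.436 yr.
The remaining gap fraction is e^(−t/τ); 94% covered ⇒ e^(−t/τ) = 0.0600.
t = −τ ln(0.0600) = 5.436 × 2.813 = 15.29 yr.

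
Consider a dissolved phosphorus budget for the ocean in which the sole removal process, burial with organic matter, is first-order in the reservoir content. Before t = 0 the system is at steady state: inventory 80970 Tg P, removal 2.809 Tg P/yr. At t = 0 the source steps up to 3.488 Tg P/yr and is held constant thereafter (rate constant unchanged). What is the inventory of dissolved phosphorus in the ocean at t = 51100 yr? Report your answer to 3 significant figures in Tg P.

The sink rate constant is k = F₀/M₀ = 2.809/80970 = 3.469×10^-5 yr⁻¹.
Solving dM/dt = F₁ − kM with M(0) = M₀ gives M(t) = F₁/k + (M₀ − F₁/k)·e^(−kt).
F₁/k = 3.488/3.469×10^-5 = 100540 Tg P; kt = 3.469×10^-5 × 51100 = 1.773, e^(−kt) = 0.1699.
M(51100) = 100540 + (80970 − 100540) × 0.1699 = 100540 − 3325 = 97218 Tg P.

97200 Tg P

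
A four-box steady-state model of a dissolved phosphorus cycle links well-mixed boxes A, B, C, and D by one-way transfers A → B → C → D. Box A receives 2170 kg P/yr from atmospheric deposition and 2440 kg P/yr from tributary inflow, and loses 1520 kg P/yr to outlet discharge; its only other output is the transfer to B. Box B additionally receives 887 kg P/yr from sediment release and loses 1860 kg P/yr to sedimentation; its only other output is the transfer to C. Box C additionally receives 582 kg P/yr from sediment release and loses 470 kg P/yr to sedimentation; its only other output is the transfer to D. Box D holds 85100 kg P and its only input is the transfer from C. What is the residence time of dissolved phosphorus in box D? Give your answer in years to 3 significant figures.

38.2 yr

Box A: F(A→B) = (2170 + 2440) − 1520 = 3090.0 kg P/yr.
Box B: F(B→C) = (3090.0 + 887) − 1860 = 2117.0 kg P/yr.
Box C: F(C→D) = (2117.0 + 582) − 470 = 2229.0 kg P/yr.
Box D throughput = its input = 2229.0 kg P/yr; τ = 85100 / 2229.0 = 38.18 yr.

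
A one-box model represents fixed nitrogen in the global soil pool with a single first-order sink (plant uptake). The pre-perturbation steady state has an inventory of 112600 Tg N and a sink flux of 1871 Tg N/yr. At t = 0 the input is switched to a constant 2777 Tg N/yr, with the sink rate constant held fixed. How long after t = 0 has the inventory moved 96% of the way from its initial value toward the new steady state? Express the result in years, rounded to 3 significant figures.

τ = M₀/F₀ = 112600/1871 = 60.18 yr.
The remaining gap fraction is e^(−t/τ); 96% covered ⇒ e^(−t/τ) = 0.0400.
t = −τ ln(0.0400) = 60.18 × 3.219 = 193.7 yr.

194 yr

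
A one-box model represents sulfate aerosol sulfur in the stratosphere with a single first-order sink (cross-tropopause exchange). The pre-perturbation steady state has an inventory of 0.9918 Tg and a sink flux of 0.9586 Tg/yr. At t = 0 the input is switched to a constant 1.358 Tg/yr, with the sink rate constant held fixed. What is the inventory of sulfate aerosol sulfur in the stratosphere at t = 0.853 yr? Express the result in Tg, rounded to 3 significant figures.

Residence time τ = M₀/F₀ = 1.035 yr. The eventual steady state is M_∞ = M₀·(F₁/F₀) = 0.9918 × 1.358/0.9586 = 1.4050 Tg.
The anomaly ΔM(t) = M(t) − M_∞ decays as ΔM₀·e^(−t/τ) with ΔM₀ = 0.9918 − 1.4050 = −0.4132 Tg.
At t = 0.853 yr, e^(−t/τ) = e^(−0.8244) = 0.4385, so ΔM = −0.1812 Tg and M = 1.4050 − 0.1812 = 1.2238 Tg.

1.22 Tg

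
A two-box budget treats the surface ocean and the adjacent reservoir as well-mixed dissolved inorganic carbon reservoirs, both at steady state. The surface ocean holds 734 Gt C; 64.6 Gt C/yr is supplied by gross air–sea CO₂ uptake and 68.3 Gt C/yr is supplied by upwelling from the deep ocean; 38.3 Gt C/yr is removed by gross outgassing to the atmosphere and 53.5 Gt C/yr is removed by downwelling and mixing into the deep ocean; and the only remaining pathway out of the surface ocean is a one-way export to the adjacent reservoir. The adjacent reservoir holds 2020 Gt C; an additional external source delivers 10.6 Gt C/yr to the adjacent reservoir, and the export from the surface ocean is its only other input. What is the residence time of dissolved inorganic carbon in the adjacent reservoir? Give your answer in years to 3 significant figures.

39.1 yr

Balance the surface ocean: ΣF_in = 64.6 + 68.3 = 132.90 Gt C/yr.
Export to the adjacent reservoir = ΣF_in − (38.3 + 53.5) = 41.100 Gt C/yr.
Total input to the adjacent reservoir = 41.100 + 10.6 = 51.700 Gt C/yr; at steady state this equals its total output.
τ = M / F = 2020 / 51.700 = 39.07 yr.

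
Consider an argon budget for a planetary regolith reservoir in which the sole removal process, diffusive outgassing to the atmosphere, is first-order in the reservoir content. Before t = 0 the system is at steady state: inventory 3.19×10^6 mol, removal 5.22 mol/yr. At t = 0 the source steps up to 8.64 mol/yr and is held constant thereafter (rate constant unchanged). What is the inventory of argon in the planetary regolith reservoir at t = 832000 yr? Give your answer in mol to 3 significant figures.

4.74×10^6 mol

Residence time τ = M₀/F₀ = 611100 yr. The eventual steady state is M_∞ = M₀·(F₁/F₀) = 3.19×10^6 × 8.64/5.22 = 5.2800×10^6 mol.
The anomaly ΔM(t) = M(t) − M_∞ decays as ΔM₀·e^(−t/τ) with ΔM₀ = 3.19×10^6 − 5.2800×10^6 = −2.090×10^6 mol.
At t = 832000 yr, e^(−t/τ) = e^(−1.361) = 0.2563, so ΔM = −535600 mol and M = 5.2800×10^6 − 535600 = 4.7444×10^6 mol.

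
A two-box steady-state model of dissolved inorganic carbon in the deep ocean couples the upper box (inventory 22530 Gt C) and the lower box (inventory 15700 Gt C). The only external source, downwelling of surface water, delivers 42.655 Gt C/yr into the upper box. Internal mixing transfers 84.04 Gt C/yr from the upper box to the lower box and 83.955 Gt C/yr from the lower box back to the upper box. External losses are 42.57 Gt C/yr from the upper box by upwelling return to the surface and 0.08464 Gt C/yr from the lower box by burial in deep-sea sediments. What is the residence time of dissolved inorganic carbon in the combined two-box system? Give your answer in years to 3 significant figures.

896 yr

Treat the two boxes together as one reservoir: the mixing fluxes between them are internal recycling, so τ = ΣM / Σ(external losses).
M_total = 22530 + 15700 = 38230 Gt C.
ΣF_external_out = 42.57 + 0.08464 = 42.655 Gt C/yr.
τ = M_total / ΣF_ext = 38230 / 42.655 = 896.3 yr.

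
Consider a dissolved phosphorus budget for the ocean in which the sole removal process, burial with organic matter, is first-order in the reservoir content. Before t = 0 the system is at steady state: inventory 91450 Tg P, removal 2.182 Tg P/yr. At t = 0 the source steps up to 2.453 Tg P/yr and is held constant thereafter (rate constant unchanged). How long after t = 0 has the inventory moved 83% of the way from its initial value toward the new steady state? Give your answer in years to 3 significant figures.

74300 yr

τ = M₀/F₀ = 91450/2.182 = 41910 yr.
The remaining gap fraction is e^(−t/τ); 83% covered ⇒ e^(−t/τ) = 0.170.
t = −τ ln(0.170) = 41910 × 1.772 = 74260 yr.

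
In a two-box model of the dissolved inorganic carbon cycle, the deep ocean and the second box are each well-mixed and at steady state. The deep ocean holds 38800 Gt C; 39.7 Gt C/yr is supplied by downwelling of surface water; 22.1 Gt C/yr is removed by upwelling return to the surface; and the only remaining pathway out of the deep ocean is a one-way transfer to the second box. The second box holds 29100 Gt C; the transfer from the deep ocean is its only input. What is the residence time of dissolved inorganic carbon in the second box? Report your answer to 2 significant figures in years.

Balance the deep ocean: ΣF_in = 39.700 Gt C/yr.
Transfer to the second box = ΣF_in − (22.1) = 17.600 Gt C/yr.
At steady state the output of the second box equals its input, 17.600 Gt C/yr.
τ = M / F = 29100 / 17.600 = 1653 yr.

1700 yr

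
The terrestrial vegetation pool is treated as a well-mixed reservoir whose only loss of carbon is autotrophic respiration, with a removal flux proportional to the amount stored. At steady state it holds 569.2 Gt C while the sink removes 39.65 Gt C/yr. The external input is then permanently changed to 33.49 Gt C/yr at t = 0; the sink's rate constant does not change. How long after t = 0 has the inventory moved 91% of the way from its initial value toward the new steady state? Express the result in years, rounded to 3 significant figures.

34.6 yr

τ = M₀/F₀ = 569.2/39.65 = 14.36 yr.
The remaining gap fraction is e^(−t/τ); 91% covered ⇒ e^(−t/τ) = 0.0900.
t = −τ ln(0.0900) = 14.36 × 2.408 = 34.57 yr.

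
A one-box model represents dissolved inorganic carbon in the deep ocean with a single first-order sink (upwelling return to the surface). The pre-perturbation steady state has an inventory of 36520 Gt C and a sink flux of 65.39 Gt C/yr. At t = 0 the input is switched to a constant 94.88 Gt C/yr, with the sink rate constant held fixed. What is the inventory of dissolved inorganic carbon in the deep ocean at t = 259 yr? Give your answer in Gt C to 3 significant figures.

τ = M₀/F₀ = 36520/65.39 = 558.5 yr; rate constant k = 1/τ.
New steady state M_∞ = F₁/k = F₁·τ = 94.88 × 558.5 = 52990 Gt C.
M(t) = M_∞ + (M₀ − M_∞)·e^(−t/τ); t/τ = 259/558.5 = 0.4637, so e^(−t/τ) = 0.6289.
M(t) = 52990 − 16470 × 0.6289 = 42632 Gt C.

42600 Gt C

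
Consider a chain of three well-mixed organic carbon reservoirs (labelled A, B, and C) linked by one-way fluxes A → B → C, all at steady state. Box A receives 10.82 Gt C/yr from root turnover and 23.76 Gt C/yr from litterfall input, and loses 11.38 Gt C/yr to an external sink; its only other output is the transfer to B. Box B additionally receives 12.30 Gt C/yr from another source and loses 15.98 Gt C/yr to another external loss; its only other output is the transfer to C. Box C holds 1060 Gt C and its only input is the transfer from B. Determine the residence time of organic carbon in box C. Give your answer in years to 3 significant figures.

Box A: F(A→B) = (10.82 + 23.76) − 11.38 = 23.200 Gt C/yr.
Box B: F(B→C) = (23.200 + 12.30) − 15.98 = 19.520 Gt C/yr.
Box C throughput = its input = 19.520 Gt C/yr; τ = 1060 / 19.520 = 54.30 yr.

54.3 yr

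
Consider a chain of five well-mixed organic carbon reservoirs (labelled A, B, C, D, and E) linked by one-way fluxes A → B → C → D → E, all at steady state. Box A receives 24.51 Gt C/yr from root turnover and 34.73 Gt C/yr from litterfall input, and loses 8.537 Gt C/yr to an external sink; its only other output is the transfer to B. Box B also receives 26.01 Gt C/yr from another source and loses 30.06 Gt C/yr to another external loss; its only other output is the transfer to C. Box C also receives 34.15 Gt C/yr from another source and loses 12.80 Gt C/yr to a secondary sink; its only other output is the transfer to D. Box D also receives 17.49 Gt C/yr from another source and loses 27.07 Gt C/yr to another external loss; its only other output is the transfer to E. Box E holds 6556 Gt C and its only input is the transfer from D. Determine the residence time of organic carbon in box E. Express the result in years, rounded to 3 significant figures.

112 yr

Box A: F(A→B) = (24.51 + 34.73) − 8.537 = 50.703 Gt C/yr.
Box B: F(B→C) = (50.703 + 26.01) − 30.06 = 46.653 Gt C/yr.
Box C: F(C→D) = (46.653 + 34.15) − 12.80 = 68.003 Gt C/yr.
Box D: F(D→E) = (68.003 + 17.49) − 27.07 = 58.423 Gt C/yr.
Box E throughput = its input = 58.423 Gt C/yr; τ = 6556 / 58.423 = 112.2 yr.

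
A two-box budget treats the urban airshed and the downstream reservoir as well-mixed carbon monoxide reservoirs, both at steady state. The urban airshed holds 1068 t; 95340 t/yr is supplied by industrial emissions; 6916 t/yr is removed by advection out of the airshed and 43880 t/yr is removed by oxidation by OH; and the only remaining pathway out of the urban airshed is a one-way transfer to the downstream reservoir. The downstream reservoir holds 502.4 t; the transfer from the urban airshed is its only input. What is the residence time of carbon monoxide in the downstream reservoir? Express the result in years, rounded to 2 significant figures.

0.011 yr

Balance the urban airshed: ΣF_in = 95340 t/yr.
Transfer to the downstream reservoir = ΣF_in − (6916 + 43880) = 44544 t/yr.
At steady state the output of the downstream reservoir equals its input, 44544 t/yr.
τ = M / F = 502.4 / 44544 = 0.01128 yr.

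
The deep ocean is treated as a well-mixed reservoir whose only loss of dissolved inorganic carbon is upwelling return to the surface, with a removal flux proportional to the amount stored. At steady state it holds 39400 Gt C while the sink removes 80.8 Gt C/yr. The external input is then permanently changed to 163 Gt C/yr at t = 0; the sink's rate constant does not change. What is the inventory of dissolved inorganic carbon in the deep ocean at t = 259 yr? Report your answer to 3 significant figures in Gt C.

The sink rate constant is k = F₀/M₀ = 80.8/39400 = 0.002051 yr⁻¹.
Solving dM/dt = F₁ − kM with M(0) = M₀ gives M(t) = F₁/k + (M₀ − F₁/k)·e^(−kt).
F₁/k = 163/0.002051 = 79483 Gt C; kt = 0.002051 × 259 = 0.5311, e^(−kt) = 0.5879.
M(259) = 79483 + (39400 − 79483) × 0.5879 = 79483 − 23570 = 55917 Gt C.

55900 Gt C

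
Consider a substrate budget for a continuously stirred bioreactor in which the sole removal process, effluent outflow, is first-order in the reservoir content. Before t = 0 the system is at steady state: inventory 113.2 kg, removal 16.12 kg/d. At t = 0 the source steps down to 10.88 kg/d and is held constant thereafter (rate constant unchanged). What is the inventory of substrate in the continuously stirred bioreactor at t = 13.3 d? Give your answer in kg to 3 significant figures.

81.9 kg

Residence time τ = M₀/F₀ = 7.022 d. The eventual steady state is M_∞ = M₀·(F₁/F₀) = 113.2 × 10.88/16.12 = 76.403 kg.
The anomaly ΔM(t) = M(t) − M_∞ decays as ΔM₀·e^(−t/τ) with ΔM₀ = 113.2 − 76.403 = 36.80 kg.
At t = 13.3 d, e^(−t/τ) = e^(−1.894) = 0.1505, so ΔM = 5.537 kg and M = 76.403 + 5.537 = 81.940 kg.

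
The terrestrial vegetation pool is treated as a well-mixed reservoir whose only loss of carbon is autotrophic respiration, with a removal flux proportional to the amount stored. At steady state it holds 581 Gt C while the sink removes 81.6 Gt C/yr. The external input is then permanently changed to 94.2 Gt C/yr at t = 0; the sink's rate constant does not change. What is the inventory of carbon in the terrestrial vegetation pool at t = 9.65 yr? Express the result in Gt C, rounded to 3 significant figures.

648 Gt C

The sink rate constant is k = F₀/M₀ = 81.6/581 = 0.1404 yr⁻¹.
Solving dM/dt = F₁ − kM with M(0) = M₀ gives M(t) = F₁/k + (M₀ − F₁/k)·e^(−kt).
F₁/k = 94.2/0.1404 = 670.71 Gt C; kt = 0.1404 × 9.65 = 1.355, e^(−kt) = 0.2579.
M(9.65) = 670.71 + (581 − 670.71) × 0.2579 = 670.71 − 23.13 = 647.58 Gt C.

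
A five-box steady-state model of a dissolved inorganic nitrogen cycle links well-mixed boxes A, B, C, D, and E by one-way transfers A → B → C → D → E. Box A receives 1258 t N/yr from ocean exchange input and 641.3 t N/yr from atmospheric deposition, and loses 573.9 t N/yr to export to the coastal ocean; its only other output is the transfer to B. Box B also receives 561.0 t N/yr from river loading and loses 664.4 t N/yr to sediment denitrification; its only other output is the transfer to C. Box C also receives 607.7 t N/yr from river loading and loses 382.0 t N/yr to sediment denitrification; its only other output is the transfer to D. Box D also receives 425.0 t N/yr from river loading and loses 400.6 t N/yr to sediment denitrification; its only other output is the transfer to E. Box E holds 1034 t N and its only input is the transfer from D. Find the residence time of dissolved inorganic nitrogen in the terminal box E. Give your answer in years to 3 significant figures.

Box A: F(A→B) = (1258 + 641.3) − 573.9 = 1325.4 t N/yr.
Box B: F(B→C) = (1325.4 + 561.0) − 664.4 = 1222.0 t N/yr.
Box C: F(C→D) = (1222.0 + 607.7) − 382.0 = 1447.7 t N/yr.
Box D: F(D→E) = (1447.7 + 425.0) − 400.6 = 1472.1 t N/yr.
Box E throughput = its input = 1472.1 t N/yr; τ = 1034 / 1472.1 = 0.7024 yr.

0.702 yr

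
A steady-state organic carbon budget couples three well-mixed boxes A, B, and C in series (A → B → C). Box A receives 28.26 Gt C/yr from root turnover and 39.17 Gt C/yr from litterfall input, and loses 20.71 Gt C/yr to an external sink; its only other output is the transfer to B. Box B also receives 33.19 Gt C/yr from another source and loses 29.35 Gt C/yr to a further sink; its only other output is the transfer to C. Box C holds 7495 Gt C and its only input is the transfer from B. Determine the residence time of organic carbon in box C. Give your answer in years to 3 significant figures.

148 yr

Box A: F(A→B) = (28.26 + 39.17) − 20.71 = 46.720 Gt C/yr.
Box B: F(B→C) = (46.720 + 33.19) − 29.35 = 50.560 Gt C/yr.
Box C throughput = its input = 50.560 Gt C/yr; τ = 7495 / 50.560 = 148.2 yr.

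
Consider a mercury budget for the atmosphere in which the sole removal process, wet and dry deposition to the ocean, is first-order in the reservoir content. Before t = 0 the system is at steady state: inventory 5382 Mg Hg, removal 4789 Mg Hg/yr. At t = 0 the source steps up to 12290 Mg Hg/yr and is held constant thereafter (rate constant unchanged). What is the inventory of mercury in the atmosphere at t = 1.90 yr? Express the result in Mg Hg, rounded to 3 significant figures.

12300 Mg Hg

Residence time τ = M₀/F₀ = 1.124 yr. The eventual steady state is M_∞ = M₀·(F₁/F₀) = 5382 × 12290/4789 = 13812 Mg Hg.
The anomaly ΔM(t) = M(t) − M_∞ decays as ΔM₀·e^(−t/τ) with ΔM₀ = 5382 − 13812 = −8430 Mg Hg.
At t = 1.90 yr, e^(−t/τ) = e^(−1.691) = 0.1844, so ΔM = −1554 Mg Hg and M = 13812 − 1554 = 12257 Mg Hg.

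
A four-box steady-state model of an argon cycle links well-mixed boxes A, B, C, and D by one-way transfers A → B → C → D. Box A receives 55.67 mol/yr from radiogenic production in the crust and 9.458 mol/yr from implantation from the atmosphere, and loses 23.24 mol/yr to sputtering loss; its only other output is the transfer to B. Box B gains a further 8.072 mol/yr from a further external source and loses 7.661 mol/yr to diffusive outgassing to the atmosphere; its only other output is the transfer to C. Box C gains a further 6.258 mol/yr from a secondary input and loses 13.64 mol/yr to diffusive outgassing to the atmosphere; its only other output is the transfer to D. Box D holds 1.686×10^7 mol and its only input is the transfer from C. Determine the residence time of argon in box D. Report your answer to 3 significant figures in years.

Box A: F(A→B) = (55.67 + 9.458) − 23.24 = 41.888 mol/yr.
Box B: F(B→C) = (41.888 + 8.072) − 7.661 = 42.299 mol/yr.
Box C: F(C→D) = (42.299 + 6.258) − 13.64 = 34.917 mol/yr.
Box D throughput = its input = 34.917 mol/yr; τ = 1.686×10^7 / 34.917 = 482900 yr.

483000 yr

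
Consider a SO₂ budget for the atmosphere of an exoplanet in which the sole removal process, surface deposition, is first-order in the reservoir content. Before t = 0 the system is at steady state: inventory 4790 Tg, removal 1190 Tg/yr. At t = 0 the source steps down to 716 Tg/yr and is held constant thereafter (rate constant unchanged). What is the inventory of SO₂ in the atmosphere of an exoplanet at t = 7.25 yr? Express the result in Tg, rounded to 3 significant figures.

τ = M₀/F₀ = 4790/1190 = 4.025 yr; rate constant k = 1/τ.
New steady state M_∞ = F₁/k = F₁·τ = 716 × 4.025 = 2882.1 Tg.
M(t) = M_∞ + (M₀ − M_∞)·e^(−t/τ); t/τ = 7.25/4.025 = 1.801, so e^(−t/τ) = 0.1651.
M(t) = 2882.1 + 1908 × 0.1651 = 3197.1 Tg.

3200 Tg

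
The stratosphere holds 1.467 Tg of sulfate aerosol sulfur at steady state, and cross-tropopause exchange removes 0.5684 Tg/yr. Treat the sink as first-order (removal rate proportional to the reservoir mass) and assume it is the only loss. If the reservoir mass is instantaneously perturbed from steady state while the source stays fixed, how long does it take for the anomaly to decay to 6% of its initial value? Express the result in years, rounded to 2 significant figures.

For a linear reservoir the anomaly decays as exp(−t/τ) with τ = M/F = 1.467/0.5684 = 2.581 yr.
exp(−t/τ) = 0.06 ⇒ t = −τ ln(0.06) = 2.581 × 2.813 = 7.261 yr.

7.3 yr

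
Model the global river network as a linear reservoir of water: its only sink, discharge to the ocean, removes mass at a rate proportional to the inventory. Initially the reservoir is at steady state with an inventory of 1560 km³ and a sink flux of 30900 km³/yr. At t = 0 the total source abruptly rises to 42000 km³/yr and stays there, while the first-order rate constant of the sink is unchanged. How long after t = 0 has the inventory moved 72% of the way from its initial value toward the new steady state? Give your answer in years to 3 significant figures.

0.0643 yr

τ = M₀/F₀ = 1560/30900 = 0.05049 yr.
The remaining gap fraction is e^(−t/τ); 72% covered ⇒ e^(−t/τ) = 0.280.
t = −τ ln(0.280) = 0.05049 × 1.273 = 0.06427 yr.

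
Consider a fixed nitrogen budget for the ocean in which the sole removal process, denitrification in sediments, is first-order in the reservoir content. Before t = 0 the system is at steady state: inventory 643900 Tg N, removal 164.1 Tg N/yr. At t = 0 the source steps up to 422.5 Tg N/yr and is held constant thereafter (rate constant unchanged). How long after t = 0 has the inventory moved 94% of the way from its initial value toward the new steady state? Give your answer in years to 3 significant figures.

11000 yr

τ = M₀/F₀ = 643900/164.1 = 3924 yr.
The remaining gap fraction is e^(−t/τ); 94% covered ⇒ e^(−t/τ) = 0.0600.
t = −τ ln(0.0600) = 3924 × 2.813 = 11040 yr.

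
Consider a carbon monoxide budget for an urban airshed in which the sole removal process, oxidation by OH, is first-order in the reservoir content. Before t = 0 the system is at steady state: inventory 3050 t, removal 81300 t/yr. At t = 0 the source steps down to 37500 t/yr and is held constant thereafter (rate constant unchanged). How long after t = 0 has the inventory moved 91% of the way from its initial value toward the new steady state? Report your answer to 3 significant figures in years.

0.0903 yr

τ = M₀/F₀ = 3050/81300 = 0.03752 yr.
The remaining gap fraction is e^(−t/τ); 91% covered ⇒ e^(−t/τ) = 0.0900.
t = −τ ln(0.0900) = 0.03752 × 2.408 = 0.09033 yr.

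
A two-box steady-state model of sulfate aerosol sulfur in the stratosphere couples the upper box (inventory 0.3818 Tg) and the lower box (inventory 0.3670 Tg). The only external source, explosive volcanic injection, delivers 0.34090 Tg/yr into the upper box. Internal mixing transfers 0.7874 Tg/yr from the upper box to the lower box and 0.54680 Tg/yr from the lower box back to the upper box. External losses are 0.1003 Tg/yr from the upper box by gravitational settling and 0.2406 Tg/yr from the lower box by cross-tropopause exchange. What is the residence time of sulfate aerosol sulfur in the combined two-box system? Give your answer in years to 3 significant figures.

Residence time in the combined system uses the total inventory and the total *external* removal — internal exchanges between the two boxes cancel.
M_total = 0.3818 + 0.3670 = 0.74880 Tg.
ΣF_external_out = 0.1003 + 0.2406 = 0.34090 Tg/yr.
τ = M_total / ΣF_ext = 0.74880 / 0.34090 = 2.197 yr.

2.20 yr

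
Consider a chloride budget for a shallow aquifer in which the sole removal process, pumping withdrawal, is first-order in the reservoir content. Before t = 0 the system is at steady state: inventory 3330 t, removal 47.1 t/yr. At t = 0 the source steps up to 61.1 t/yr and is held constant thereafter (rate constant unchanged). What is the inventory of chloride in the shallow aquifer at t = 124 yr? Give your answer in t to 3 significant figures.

4150 t

Residence time τ = M₀/F₀ = 70.70 yr. The eventual steady state is M_∞ = M₀·(F₁/F₀) = 3330 × 61.1/47.1 = 4319.8 t.
The anomaly ΔM(t) = M(t) − M_∞ decays as ΔM₀·e^(−t/τ) with ΔM₀ = 3330 − 4319.8 = −989.8 t.
At t = 124 yr, e^(−t/τ) = e^(−1.754) = 0.1731, so ΔM = −171.3 t and M = 4319.8 − 171.3 = 4148.5 t.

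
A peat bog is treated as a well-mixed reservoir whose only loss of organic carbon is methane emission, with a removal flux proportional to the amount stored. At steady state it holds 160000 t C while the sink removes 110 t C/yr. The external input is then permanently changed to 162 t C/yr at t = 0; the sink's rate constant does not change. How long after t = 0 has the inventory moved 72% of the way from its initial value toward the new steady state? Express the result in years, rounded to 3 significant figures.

τ = M₀/F₀ = 160000/110 = 1455 yr.
The remaining gap fraction is e^(−t/τ); 72% covered ⇒ e^(−t/τ) = 0.280.
t = −τ ln(0.280) = 1455 × 1.273 = 1852 yr.

1850 yr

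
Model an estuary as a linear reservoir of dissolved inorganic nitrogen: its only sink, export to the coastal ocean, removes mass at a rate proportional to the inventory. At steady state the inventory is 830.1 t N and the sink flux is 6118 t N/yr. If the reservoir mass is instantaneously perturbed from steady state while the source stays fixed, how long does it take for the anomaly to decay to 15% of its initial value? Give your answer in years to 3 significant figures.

For a linear reservoir the anomaly decays as exp(−t/τ) with τ = M/F = 830.1/6118 = 0.1357 yr.
exp(−t/τ) = 0.15 ⇒ t = −τ ln(0.15) = 0.1357 × 1.897 = 0.2574 yr.

0.257 yr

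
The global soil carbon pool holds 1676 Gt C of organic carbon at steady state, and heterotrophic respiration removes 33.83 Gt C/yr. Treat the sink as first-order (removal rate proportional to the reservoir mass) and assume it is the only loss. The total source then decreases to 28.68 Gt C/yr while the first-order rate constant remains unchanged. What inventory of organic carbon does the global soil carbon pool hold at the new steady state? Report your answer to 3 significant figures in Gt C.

1420 Gt C

Rate constant k = F/M = 33.83 / 1676 = 0.02018 yr⁻¹.
At the new steady state, source = k·M_new ⇒ M_new = 28.68 / 0.02018 = 1421 Gt C.
(Equivalently M_new = M × F_new/F_old = 1676 × 28.68/33.83.)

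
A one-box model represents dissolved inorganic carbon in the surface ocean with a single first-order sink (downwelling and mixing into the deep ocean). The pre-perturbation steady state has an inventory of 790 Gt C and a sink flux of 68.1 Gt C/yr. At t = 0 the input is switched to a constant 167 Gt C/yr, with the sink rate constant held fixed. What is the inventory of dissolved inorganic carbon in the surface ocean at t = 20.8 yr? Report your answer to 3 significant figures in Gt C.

1750 Gt C

The sink rate constant is k = F₀/M₀ = 68.1/790 = 0.08620 yr⁻¹.
Solving dM/dt = F₁ − kM with M(0) = M₀ gives M(t) = F₁/k + (M₀ − F₁/k)·e^(−kt).
F₁/k = 167/0.08620 = 1937.3 Gt C; kt = 0.08620 × 20.8 = 1.793, e^(−kt) = 0.1665.
M(20.8) = 1937.3 + (790 − 1937.3) × 0.1665 = 1937.3 − 191.0 = 1746.3 Gt C.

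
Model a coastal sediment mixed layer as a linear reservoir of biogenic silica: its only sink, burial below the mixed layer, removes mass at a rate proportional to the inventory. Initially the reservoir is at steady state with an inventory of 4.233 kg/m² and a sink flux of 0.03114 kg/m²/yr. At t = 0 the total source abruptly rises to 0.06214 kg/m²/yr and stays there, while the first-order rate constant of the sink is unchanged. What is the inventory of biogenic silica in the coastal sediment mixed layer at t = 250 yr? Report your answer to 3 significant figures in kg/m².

7.78 kg/m²

τ = M₀/F₀ = 4.233/0.03114 = 135.9 yr; rate constant k = 1/τ.
New steady state M_∞ = F₁/k = F₁·τ = 0.06214 × 135.9 = 8.4470 kg/m².
M(t) = M_∞ + (M₀ − M_∞)·e^(−t/τ); t/τ = 250/135.9 = 1.839, so e^(−t/τ) = 0.1590.
M(t) = 8.4470 − 4.214 × 0.1590 = 7.7771 kg/m².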